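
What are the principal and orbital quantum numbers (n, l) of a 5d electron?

n = 5, l = 2

The leading integer gives n = 5; the letter 'd' means l = 2.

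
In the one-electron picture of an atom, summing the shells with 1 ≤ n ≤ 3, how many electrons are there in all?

Shell n has n² orbitals: 1²=1 + 2²=4 + 3²=9 = 14 orbitals.
Two spin states per orbital: 2 × 14 = 28 electrons.

28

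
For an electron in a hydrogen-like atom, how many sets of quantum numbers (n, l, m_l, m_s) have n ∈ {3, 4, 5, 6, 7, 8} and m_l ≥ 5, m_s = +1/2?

10

Per-shell orbital counts meeting the constraint:
n=6 → 1; n=7 → 3; n=8 → 6.
Orbitals: 1 + 3 + 6 = 10. With m_s fixed to +1/2 there is one state per orbital, so 10 states.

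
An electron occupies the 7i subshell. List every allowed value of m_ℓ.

-6, -5, -4, -3, -2, -1, 0, 1, 2, 3, 4, 5, 6

The 7i subshell has ℓ = 6, and m_ℓ takes every integer from −ℓ to +ℓ. With ℓ = 6 that gives the 13 values -6, -5, -4, -3, -2, -1, 0, 1, 2, 3, 4, 5, 6.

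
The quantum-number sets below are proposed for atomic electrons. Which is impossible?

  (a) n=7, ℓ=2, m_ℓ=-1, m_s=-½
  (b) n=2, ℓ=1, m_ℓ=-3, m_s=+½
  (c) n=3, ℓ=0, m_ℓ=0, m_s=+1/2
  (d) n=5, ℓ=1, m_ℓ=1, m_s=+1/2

(b) has |m_ℓ| = 3 > ℓ = 1, violating −ℓ ≤ m_ℓ ≤ ℓ.
The remaining sets (a), (c), (d) satisfy all four rules.

(b)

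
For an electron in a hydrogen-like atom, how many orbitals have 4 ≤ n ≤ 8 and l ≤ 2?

Work shell by shell — for each n, count the (l, ml) pairs that satisfy l ≤ 2:
n=4 → 9; n=5 → 9; n=6 → 9; n=7 → 9; n=8 → 9.
Total orbitals: 9 + 9 + 9 + 9 + 9 = 45.

45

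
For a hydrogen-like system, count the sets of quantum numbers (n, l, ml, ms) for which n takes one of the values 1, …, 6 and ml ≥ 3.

20

Treat each shell separately and count matching orbitals:
n=4 → 1; n=5 → 3; n=6 → 6.
Orbitals: 1 + 3 + 6 = 10. Including both spin states (ms = ±1/2) gives 2 × 10 = 20 states.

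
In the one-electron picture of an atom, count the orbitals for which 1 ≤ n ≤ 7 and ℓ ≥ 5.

35

For each n in the range, tally the orbitals obeying ℓ ≥ 5:
n=6 → 11; n=7 → 24.
Total orbitals: 11 + 24 = 35.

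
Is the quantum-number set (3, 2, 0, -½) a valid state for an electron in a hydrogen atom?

Valid

n = 3 is a positive integer. l = 2 satisfies 0 ≤ l ≤ n−1 = 2. ml = 0 lies in the range −l … +l (here −2 … 2). ms = -1/2 is one of ±1/2.
All four constraints are satisfied.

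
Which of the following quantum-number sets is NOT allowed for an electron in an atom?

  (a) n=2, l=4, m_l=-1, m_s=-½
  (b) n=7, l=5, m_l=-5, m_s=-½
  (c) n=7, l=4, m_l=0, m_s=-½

(a) has l = 4 ≥ n = 2, violating 0 ≤ l ≤ n−1.
The remaining sets (b), (c) satisfy all four rules.

(a)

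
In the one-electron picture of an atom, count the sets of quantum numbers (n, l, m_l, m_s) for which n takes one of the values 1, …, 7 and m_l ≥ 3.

Per-shell orbital counts meeting the constraint:
n=4 → 1; n=5 → 3; n=6 → 6; n=7 → 10.
Orbitals: 1 + 3 + 6 + 10 = 20. Including both spin states (m_s = ±1/2) gives 2 × 20 = 40 states.

40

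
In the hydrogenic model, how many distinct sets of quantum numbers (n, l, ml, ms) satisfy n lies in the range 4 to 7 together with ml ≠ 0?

Work shell by shell — for each n, count the (l, ml) pairs that satisfy ml ≠ 0:
n=4 → 12; n=5 → 20; n=6 → 30; n=7 → 42.
Orbitals: 12 + 20 + 30 + 42 = 104. Including both spin states (ms = ±1/2) gives 2 × 104 = 208 states.

208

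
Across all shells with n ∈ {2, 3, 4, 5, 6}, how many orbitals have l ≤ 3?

Go shell by shell, enumerating (l, ml) with l ≤ 3:
n=2 → 4; n=3 → 9; n=4 → 16; n=5 → 16; n=6 → 16.
Total orbitals: 4 + 9 + 16 + 16 + 16 = 61.

61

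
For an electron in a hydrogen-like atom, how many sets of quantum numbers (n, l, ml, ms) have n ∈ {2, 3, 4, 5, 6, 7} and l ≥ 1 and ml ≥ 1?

112

Go shell by shell, enumerating (l, ml) with l ≥ 1 and ml ≥ 1:
n=2 → 1; n=3 → 3; n=4 → 6; n=5 → 10; n=6 → 15; n=7 → 21.
Orbitals: 1 + 3 + 6 + 10 + 15 + 21 = 56. Including both spin states (ms = ±1/2) gives 2 × 56 = 112 states.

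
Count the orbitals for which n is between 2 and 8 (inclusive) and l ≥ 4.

110

For each n in the range, tally the orbitals obeying l ≥ 4:
n=5 → 9; n=6 → 20; n=7 → 33; n=8 → 48.
Total orbitals: 9 + 20 + 33 + 48 = 110.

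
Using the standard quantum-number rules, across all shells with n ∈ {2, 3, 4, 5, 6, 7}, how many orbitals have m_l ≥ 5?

Treat each shell separately and count matching orbitals:
n=6 → 1; n=7 → 3.
Total orbitals: 1 + 3 = 4.

4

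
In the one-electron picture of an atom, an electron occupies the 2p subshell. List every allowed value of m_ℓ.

The 2p subshell has ℓ = 1, and m_ℓ takes every integer from −ℓ to +ℓ. With ℓ = 1 that gives the 3 values -1, 0, 1.

-1, 0, 1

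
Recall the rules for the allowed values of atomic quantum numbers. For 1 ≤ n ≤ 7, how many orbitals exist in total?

140

Total orbitals = 1² + 2² + 3² + 4² + 5² + 6² + 7² = 140.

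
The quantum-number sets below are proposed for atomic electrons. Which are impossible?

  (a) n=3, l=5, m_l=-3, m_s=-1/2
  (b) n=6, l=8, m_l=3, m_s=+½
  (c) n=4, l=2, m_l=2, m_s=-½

(a) has l = 5 ≥ n = 3, violating 0 ≤ l ≤ n−1.
(b) has l = 8 ≥ n = 6, violating 0 ≤ l ≤ n−1.
The remaining set (c) satisfies all four rules.

(a) and (b)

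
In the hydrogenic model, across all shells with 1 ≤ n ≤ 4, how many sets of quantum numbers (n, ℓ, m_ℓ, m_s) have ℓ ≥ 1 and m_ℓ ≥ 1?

20

Per-shell orbital counts meeting the constraint:
n=2 → 1; n=3 → 3; n=4 → 6.
Orbitals: 1 + 3 + 6 = 10. Including both spin states (m_s = ±1/2) gives 2 × 10 = 20 states.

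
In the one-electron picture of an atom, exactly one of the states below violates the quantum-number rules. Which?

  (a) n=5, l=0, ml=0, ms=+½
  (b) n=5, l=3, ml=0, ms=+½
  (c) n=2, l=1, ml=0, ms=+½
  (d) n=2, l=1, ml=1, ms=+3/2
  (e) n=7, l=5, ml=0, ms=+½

(d) has ms = +3/2, but an electron's spin must be ±1/2.
The remaining sets (a), (b), (c), (e) satisfy all four rules.

(d)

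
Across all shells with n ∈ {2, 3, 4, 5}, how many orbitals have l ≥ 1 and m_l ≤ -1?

For each n in the range, tally the orbitals obeying l ≥ 1 and m_l ≤ -1:
n=2 → 1; n=3 → 3; n=4 → 6; n=5 → 10.
Total orbitals: 1 + 3 + 6 + 10 = 20.

20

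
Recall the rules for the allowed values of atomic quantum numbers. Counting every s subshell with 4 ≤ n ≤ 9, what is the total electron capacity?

An s subshell (l = 0) exists for every n ≥ 1, so shells n = 4, 5, 6, 7, 8, 9 each contribute one — 6 subshells.
Since each s subshell holds 2(2·0+1) = 2 electrons, the total is 6 × 2 = 12.

12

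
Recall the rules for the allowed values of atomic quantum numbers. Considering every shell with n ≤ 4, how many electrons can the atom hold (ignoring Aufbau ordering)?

Total orbitals = 1² + 2² + 3² + 4² = 30. Doubling for spin gives 60 electrons.

60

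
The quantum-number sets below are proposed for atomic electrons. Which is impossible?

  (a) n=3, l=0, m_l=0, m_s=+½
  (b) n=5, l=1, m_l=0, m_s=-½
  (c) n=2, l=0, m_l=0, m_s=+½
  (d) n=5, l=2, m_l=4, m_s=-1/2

(d)

(d) has |m_l| = 4 > l = 2, violating −l ≤ m_l ≤ l.
The remaining sets (a), (b), (c) satisfy all four rules.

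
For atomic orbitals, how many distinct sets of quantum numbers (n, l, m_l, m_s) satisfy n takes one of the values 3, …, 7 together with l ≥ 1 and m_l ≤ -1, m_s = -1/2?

For each n in the range, tally the orbitals obeying l ≥ 1 and m_l ≤ -1:
n=3 → 3; n=4 → 6; n=5 → 10; n=6 → 15; n=7 → 21.
Orbitals: 3 + 6 + 10 + 15 + 21 = 55. With m_s fixed to -1/2 there is one state per orbital, so 55 states.

55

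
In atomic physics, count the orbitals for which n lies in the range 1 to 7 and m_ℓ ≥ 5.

4

Work shell by shell — for each n, count the (ℓ, m_ℓ) pairs that satisfy m_ℓ ≥ 5:
n=6 → 1; n=7 → 3.
Total orbitals: 1 + 3 = 4.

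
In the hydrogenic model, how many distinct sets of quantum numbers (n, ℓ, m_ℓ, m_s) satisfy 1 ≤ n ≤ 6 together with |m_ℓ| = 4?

12

Per-shell orbital counts meeting the constraint:
n=5 → 2; n=6 → 4.
Orbitals: 2 + 4 = 6. Including both spin states (m_s = ±1/2) gives 2 × 6 = 12 states.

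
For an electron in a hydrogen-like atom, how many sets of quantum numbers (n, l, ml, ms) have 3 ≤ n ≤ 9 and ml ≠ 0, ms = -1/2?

238

Per-shell orbital counts meeting the constraint:
n=3 → 6; n=4 → 12; n=5 → 20; n=6 → 30; n=7 → 42; n=8 → 56; n=9 → 72.
Orbitals: 6 + 12 + 20 + 30 + 42 + 56 + 72 = 238. With ms fixed to -1/2 there is one state per orbital, so 238 states.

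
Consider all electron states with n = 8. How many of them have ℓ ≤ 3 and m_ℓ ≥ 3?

The n = 8 shell has ℓ = 0 through 7; check each.
The (ℓ, m_ℓ) pairs meeting ℓ ≤ 3 and m_ℓ ≥ 3 give: ℓ=3 → 1.
Orbitals: 1. Each orbital carries two spin states, so 1 × 2 = 2 states.

2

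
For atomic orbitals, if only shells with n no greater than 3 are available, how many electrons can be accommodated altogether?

Total orbitals = 1² + 2² + 3² = 14. Doubling for spin gives 28 electrons.

28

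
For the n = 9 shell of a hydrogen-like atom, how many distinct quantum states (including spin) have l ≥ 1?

The (l, ml) pairs meeting l ≥ 1 give: l=1 → 3; l=2 → 5; l=3 → 7; l=4 → 9; l=5 → 11; l=6 → 13; l=7 → 15; l=8 → 17.
Orbitals: 3 + 5 + 7 + 9 + 11 + 13 + 15 + 17 = 80. Each orbital carries two spin states, so 80 × 2 = 160 states.

160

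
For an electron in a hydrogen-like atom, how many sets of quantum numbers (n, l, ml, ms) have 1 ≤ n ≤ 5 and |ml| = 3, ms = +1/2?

6

For each n in the range, tally the orbitals obeying |ml| = 3:
n=4 → 2; n=5 → 4.
Orbitals: 2 + 4 = 6. With ms fixed to +1/2 there is one state per orbital, so 6 states.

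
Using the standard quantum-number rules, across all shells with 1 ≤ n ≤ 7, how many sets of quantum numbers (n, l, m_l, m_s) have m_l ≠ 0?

Work shell by shell — for each n, count the (l, m_l) pairs that satisfy m_l ≠ 0:
n=2 → 2; n=3 → 6; n=4 → 12; n=5 → 20; n=6 → 30; n=7 → 42.
Orbitals: 2 + 6 + 12 + 20 + 30 + 42 = 112. Including both spin states (m_s = ±1/2) gives 2 × 112 = 224 states.

224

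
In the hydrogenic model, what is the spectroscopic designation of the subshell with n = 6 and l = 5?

l = 5 corresponds to the letter 'h', so the subshell is 6h.

6h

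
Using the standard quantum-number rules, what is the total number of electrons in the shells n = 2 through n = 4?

58

Shell n has n² orbitals: 2²=4 + 3²=9 + 4²=16 = 29 orbitals.
Two spin states per orbital: 2 × 29 = 58 electrons.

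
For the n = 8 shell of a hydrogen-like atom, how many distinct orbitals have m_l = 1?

The (l, m_l) pairs meeting m_l = 1 give: l=1 → 1; l=2 → 1; l=3 → 1; l=4 → 1; l=5 → 1; l=6 → 1; l=7 → 1.
Total orbitals: 1 + 1 + 1 + 1 + 1 + 1 + 1 = 7.

7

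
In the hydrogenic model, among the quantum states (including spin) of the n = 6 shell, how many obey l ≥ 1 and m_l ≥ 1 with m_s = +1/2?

15

Go through l = 0, …, 5 (the values permitted for n = 6).
Per l-value: l=1 → 1; l=2 → 2; l=3 → 3; l=4 → 4; l=5 → 5.
Orbitals: 1 + 2 + 3 + 4 + 5 = 15. With m_s fixed to a single value there is one state per orbital, giving 15 states.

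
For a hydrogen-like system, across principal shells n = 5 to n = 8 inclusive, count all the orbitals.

174

Shell n has n² orbitals: 5²=25 + 6²=36 + 7²=49 + 8²=64 = 174 orbitals.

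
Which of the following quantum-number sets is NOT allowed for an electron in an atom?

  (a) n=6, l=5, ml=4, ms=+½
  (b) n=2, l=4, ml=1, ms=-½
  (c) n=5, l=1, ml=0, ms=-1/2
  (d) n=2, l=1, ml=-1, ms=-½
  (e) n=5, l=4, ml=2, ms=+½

(b)

(b) has l = 4 ≥ n = 2, violating 0 ≤ l ≤ n−1.
The remaining sets (a), (c), (d), (e) satisfy all four rules.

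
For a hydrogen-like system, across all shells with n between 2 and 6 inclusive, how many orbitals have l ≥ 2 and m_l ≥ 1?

30

Work shell by shell — for each n, count the (l, m_l) pairs that satisfy l ≥ 2 and m_l ≥ 1:
n=3 → 2; n=4 → 5; n=5 → 9; n=6 → 14.
Total orbitals: 2 + 5 + 9 + 14 = 30.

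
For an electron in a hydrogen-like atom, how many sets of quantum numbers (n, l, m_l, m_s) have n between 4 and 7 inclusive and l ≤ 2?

Treat each shell separately and count matching orbitals:
n=4 → 9; n=5 → 9; n=6 → 9; n=7 → 9.
Orbitals: 9 + 9 + 9 + 9 = 36. Including both spin states (m_s = ±1/2) gives 2 × 36 = 72 states.

72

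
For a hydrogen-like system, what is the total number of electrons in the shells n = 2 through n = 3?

Shell n has n² orbitals: 2²=4 + 3²=9 = 13 orbitals.
Two spin states per orbital: 2 × 13 = 26 electrons.

26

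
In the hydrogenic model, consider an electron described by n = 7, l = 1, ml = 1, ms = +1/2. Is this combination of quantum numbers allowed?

Allowed

n = 7 is a positive integer. l = 1 satisfies 0 ≤ l ≤ n−1 = 6. ml = 1 lies in the range −l … +l (here −1 … 1). ms = +1/2 is one of ±1/2.
All four constraints are satisfied.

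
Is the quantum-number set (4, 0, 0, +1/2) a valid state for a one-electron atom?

n = 4 is a positive integer. l = 0 satisfies 0 ≤ l ≤ n−1 = 3. m_l = 0 lies in the range −l … +l (here 0). m_s = +1/2 is one of ±1/2.
All four constraints are satisfied.

Valid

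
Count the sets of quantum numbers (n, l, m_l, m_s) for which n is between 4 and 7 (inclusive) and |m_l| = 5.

Work shell by shell — for each n, count the (l, m_l) pairs that satisfy |m_l| = 5:
n=6 → 2; n=7 → 4.
Orbitals: 2 + 4 = 6. Including both spin states (m_s = ±1/2) gives 2 × 6 = 12 states.

12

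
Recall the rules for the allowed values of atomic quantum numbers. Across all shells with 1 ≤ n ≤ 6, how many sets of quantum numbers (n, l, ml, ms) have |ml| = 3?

Per-shell orbital counts meeting the constraint:
n=4 → 2; n=5 → 4; n=6 → 6.
Orbitals: 2 + 4 + 6 = 12. Including both spin states (ms = ±1/2) gives 2 × 12 = 24 states.

24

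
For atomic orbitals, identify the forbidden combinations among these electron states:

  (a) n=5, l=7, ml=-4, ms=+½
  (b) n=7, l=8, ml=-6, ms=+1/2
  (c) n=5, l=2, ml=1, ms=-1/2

(a) has l = 7 ≥ n = 5, violating 0 ≤ l ≤ n−1.
(b) has l = 8 ≥ n = 7, violating 0 ≤ l ≤ n−1.
The remaining set (c) satisfies all four rules.

(a) and (b)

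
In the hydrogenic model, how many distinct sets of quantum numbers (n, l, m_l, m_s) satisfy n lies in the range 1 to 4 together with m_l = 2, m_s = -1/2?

3

Count contributing orbitals for each principal shell:
n=3 → 1; n=4 → 2.
Orbitals: 1 + 2 = 3. With m_s fixed to -1/2 there is one state per orbital, so 3 states.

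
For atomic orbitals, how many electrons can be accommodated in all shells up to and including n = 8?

408

Total orbitals = 1² + 2² + 3² + 4² + 5² + 6² + 7² + 8² = 204. Doubling for spin gives 408 electrons.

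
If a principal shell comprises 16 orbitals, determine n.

n = 4

n² = 16 ⇒ n = 4.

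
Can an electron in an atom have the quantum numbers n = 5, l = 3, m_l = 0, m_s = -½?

Valid

n = 5 is a positive integer. l = 3 satisfies 0 ≤ l ≤ n−1 = 4. m_l = 0 lies in the range −l … +l (here −3 … 3). m_s = -1/2 is one of ±1/2.
All four constraints are satisfied.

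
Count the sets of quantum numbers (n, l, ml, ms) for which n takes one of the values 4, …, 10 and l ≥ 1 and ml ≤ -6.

For each n in the range, tally the orbitals obeying l ≥ 1 and ml ≤ -6:
n=7 → 1; n=8 → 3; n=9 → 6; n=10 → 10.
Orbitals: 1 + 3 + 6 + 10 = 20. Including both spin states (ms = ±1/2) gives 2 × 20 = 40 states.

40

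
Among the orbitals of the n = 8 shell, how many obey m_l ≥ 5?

With n = 8 the allowed l are 0, 1, …, 7.
Orbitals with m_l ≥ 5, by l: l=5 → 1; l=6 → 2; l=7 → 3.
Total orbitals: 1 + 2 + 3 = 6.

6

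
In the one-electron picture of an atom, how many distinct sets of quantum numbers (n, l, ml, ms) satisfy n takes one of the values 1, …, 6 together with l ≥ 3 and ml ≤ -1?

Count contributing orbitals for each principal shell:
n=4 → 3; n=5 → 7; n=6 → 12.
Orbitals: 3 + 7 + 12 = 22. Including both spin states (ms = ±1/2) gives 2 × 22 = 44 states.

44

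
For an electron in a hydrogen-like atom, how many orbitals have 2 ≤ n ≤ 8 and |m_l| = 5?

Work shell by shell — for each n, count the (l, m_l) pairs that satisfy |m_l| = 5:
n=6 → 2; n=7 → 4; n=8 → 6.
Total orbitals: 2 + 4 + 6 = 12.

12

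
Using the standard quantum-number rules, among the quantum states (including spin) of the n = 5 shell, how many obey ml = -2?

Per l-value: l=2 → 1; l=3 → 1; l=4 → 1.
Orbitals: 1 + 1 + 1 = 3. Each orbital carries two spin states, so 3 × 2 = 6 states.

6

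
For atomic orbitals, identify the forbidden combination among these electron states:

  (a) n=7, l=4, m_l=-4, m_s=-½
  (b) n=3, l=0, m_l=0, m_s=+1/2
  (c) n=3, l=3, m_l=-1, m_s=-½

(c)

(c) has l = 3 ≥ n = 3, violating 0 ≤ l ≤ n−1.
The remaining sets (a), (b) satisfy all four rules.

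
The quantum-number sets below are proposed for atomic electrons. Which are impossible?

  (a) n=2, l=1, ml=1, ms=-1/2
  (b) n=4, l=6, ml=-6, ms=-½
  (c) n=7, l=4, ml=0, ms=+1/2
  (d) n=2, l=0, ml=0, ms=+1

(b) and (d)

(b) has l = 6 ≥ n = 4, violating 0 ≤ l ≤ n−1.
(d) has ms = +1, but an electron's spin must be ±1/2.
The remaining sets (a), (c) satisfy all four rules.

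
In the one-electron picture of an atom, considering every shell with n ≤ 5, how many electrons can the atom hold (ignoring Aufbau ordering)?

Total orbitals = 1² + 2² + 3² + 4² + 5² = 55. Doubling for spin gives 110 electrons.

110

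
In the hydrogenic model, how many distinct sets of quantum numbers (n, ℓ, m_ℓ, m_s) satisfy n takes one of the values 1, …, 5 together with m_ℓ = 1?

Treat each shell separately and count matching orbitals:
n=2 → 1; n=3 → 2; n=4 → 3; n=5 → 4.
Orbitals: 1 + 2 + 3 + 4 = 10. Including both spin states (m_s = ±1/2) gives 2 × 10 = 20 states.

20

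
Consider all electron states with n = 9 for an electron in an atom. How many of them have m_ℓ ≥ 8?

Go through ℓ = 0, …, 8 (the values permitted for n = 9).
The (ℓ, m_ℓ) pairs meeting m_ℓ ≥ 8 give: ℓ=8 → 1.
Orbitals: 1. Each orbital carries two spin states, so 1 × 2 = 2 states.

2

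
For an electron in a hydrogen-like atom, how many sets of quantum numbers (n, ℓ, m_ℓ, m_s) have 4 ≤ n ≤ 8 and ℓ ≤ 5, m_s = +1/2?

149

Work shell by shell — for each n, count the (ℓ, m_ℓ) pairs that satisfy ℓ ≤ 5:
n=4 → 16; n=5 → 25; n=6 → 36; n=7 → 36; n=8 → 36.
Orbitals: 16 + 25 + 36 + 36 + 36 = 149. With m_s fixed to +1/2 there is one state per orbital, so 149 states.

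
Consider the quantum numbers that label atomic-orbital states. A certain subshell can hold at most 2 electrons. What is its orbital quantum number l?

l = 0 (s)

2(2l+1) = 2 ⇒ 2l+1 = 1 ⇒ l = 0.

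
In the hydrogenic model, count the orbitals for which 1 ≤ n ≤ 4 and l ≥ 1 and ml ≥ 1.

For each n in the range, tally the orbitals obeying l ≥ 1 and ml ≥ 1:
n=2 → 1; n=3 → 3; n=4 → 6.
Total orbitals: 1 + 3 + 6 = 10.

10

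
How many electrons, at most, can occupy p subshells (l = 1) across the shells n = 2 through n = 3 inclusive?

12

A p subshell (l = 1) exists for every n ≥ 2, so shells n = 2, 3 each contribute one — 2 subshells.
Since each p subshell holds 2(2·1+1) = 6 electrons, the total is 2 × 6 = 12.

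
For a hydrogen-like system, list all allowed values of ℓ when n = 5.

0, 1, 2, 3, 4

ℓ is an integer with 0 ≤ ℓ ≤ n−1, so for n = 5: ℓ = 0, 1, 2, 3, 4.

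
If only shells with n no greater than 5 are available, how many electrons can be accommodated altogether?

Total orbitals = 1² + 2² + 3² + 4² + 5² = 55. Doubling for spin gives 110 electrons.

110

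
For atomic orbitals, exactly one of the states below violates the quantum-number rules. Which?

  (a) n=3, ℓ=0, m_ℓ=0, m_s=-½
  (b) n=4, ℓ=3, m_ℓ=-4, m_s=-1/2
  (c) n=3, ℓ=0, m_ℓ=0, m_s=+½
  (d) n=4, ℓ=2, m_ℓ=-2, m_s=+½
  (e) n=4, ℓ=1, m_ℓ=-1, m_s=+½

(b) has |m_ℓ| = 4 > ℓ = 3, violating −ℓ ≤ m_ℓ ≤ ℓ.
The remaining sets (a), (c), (d), (e) satisfy all four rules.

(b)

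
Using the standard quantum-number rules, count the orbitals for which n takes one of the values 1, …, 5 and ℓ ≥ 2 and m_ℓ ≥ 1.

16

Count contributing orbitals for each principal shell:
n=3 → 2; n=4 → 5; n=5 → 9.
Total orbitals: 2 + 5 + 9 = 16.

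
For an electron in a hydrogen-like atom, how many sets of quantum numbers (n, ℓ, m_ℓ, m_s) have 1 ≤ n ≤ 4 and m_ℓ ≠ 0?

40

Work shell by shell — for each n, count the (ℓ, m_ℓ) pairs that satisfy m_ℓ ≠ 0:
n=2 → 2; n=3 → 6; n=4 → 12.
Orbitals: 2 + 6 + 12 = 20. Including both spin states (m_s = ±1/2) gives 2 × 20 = 40 states.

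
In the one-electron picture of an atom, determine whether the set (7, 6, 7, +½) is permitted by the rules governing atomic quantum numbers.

The magnetic quantum number must satisfy −l ≤ m_l ≤ l. With l = 6, m_l can only be -6, -5, -4, -3, -2, -1, 0, 1, 2, 3, 4, 5, 6, so m_l = 7 is forbidden.

Invalid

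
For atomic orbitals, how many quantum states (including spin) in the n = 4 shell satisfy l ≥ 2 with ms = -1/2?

The n = 4 shell has l = 0 through 3; check each.
Orbitals with l ≥ 2, by l: l=2 → 5; l=3 → 7.
Orbitals: 5 + 7 = 12. With ms fixed to a single value there is one state per orbital, giving 12 states.

12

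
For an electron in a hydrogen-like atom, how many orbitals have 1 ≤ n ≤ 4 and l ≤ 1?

13

For each n in the range, tally the orbitals obeying l ≤ 1:
n=1 → 1; n=2 → 4; n=3 → 4; n=4 → 4.
Total orbitals: 1 + 4 + 4 + 4 = 13.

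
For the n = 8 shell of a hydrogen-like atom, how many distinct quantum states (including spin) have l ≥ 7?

Per l-value: l=7 → 15.
Orbitals: 15. Each orbital carries two spin states, so 15 × 2 = 30 states.

30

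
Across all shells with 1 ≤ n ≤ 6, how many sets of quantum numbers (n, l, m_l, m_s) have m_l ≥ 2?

40

Treat each shell separately and count matching orbitals:
n=3 → 1; n=4 → 3; n=5 → 6; n=6 → 10.
Orbitals: 1 + 3 + 6 + 10 = 20. Including both spin states (m_s = ±1/2) gives 2 × 20 = 40 states.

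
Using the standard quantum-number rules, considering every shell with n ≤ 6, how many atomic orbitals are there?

91

Total orbitals = 1² + 2² + 3² + 4² + 5² + 6² = 91.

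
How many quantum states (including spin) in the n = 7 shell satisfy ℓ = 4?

Contributions: ℓ=4 → 9.
Orbitals: 9. Each orbital carries two spin states, so 9 × 2 = 18 states.

18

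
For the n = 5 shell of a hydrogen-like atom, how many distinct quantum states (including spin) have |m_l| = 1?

16

The n = 5 shell has l = 0 through 4; check each.
Orbitals with |m_l| = 1, by l: l=1 → 2; l=2 → 2; l=3 → 2; l=4 → 2.
Orbitals: 2 + 2 + 2 + 2 = 8. Each orbital carries two spin states, so 8 × 2 = 16 states.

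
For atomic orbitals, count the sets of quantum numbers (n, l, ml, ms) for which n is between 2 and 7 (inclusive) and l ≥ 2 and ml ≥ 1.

100

Go shell by shell, enumerating (l, ml) with l ≥ 2 and ml ≥ 1:
n=3 → 2; n=4 → 5; n=5 → 9; n=6 → 14; n=7 → 20.
Orbitals: 2 + 5 + 9 + 14 + 20 = 50. Including both spin states (ms = ±1/2) gives 2 × 50 = 100 states.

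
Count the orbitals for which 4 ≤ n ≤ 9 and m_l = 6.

6

Go shell by shell, enumerating (l, m_l) with m_l = 6:
n=7 → 1; n=8 → 2; n=9 → 3.
Total orbitals: 1 + 2 + 3 = 6.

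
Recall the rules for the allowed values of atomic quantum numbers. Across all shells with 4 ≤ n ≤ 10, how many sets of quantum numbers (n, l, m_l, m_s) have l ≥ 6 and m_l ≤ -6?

40

Work shell by shell — for each n, count the (l, m_l) pairs that satisfy l ≥ 6 and m_l ≤ -6:
n=7 → 1; n=8 → 3; n=9 → 6; n=10 → 10.
Orbitals: 1 + 3 + 6 + 10 = 20. Including both spin states (m_s = ±1/2) gives 2 × 20 = 40 states.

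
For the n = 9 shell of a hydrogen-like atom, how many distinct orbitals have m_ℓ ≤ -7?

3

Go through ℓ = 0, …, 8 (the values permitted for n = 9).
Per ℓ-value: ℓ=7 → 1; ℓ=8 → 2.
Total orbitals: 1 + 2 = 3.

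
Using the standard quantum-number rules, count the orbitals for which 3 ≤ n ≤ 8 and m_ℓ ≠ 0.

166

Count contributing orbitals for each principal shell:
n=3 → 6; n=4 → 12; n=5 → 20; n=6 → 30; n=7 → 42; n=8 → 56.
Total orbitals: 6 + 12 + 20 + 30 + 42 + 56 = 166.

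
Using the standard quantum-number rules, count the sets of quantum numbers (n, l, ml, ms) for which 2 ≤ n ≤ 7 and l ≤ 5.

Work shell by shell — for each n, count the (l, ml) pairs that satisfy l ≤ 5:
n=2 → 4; n=3 → 9; n=4 → 16; n=5 → 25; n=6 → 36; n=7 → 36.
Orbitals: 4 + 9 + 16 + 25 + 36 + 36 = 126. Including both spin states (ms = ±1/2) gives 2 × 126 = 252 states.

252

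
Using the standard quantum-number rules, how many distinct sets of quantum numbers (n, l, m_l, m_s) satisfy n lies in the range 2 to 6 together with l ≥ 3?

100

Go shell by shell, enumerating (l, m_l) with l ≥ 3:
n=4 → 7; n=5 → 16; n=6 → 27.
Orbitals: 7 + 16 + 27 = 50. Including both spin states (m_s = ±1/2) gives 2 × 50 = 100 states.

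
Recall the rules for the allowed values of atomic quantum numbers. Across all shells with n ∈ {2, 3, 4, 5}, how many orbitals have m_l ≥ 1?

Go shell by shell, enumerating (l, m_l) with m_l ≥ 1:
n=2 → 1; n=3 → 3; n=4 → 6; n=5 → 10.
Total orbitals: 1 + 3 + 6 + 10 = 20.

20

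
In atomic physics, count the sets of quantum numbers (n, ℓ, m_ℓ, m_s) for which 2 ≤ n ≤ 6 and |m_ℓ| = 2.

40

Treat each shell separately and count matching orbitals:
n=3 → 2; n=4 → 4; n=5 → 6; n=6 → 8.
Orbitals: 2 + 4 + 6 + 8 = 20. Including both spin states (m_s = ±1/2) gives 2 × 20 = 40 states.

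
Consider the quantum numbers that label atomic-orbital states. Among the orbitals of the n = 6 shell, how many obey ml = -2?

4

The n = 6 shell has l = 0 through 5; check each.
Per l-value: l=2 → 1; l=3 → 1; l=4 → 1; l=5 → 1.
Total orbitals: 1 + 1 + 1 + 1 = 4.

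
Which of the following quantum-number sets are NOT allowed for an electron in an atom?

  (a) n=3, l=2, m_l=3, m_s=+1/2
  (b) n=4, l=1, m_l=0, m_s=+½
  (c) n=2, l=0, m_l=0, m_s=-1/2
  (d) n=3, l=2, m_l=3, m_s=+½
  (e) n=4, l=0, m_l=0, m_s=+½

(a) has |m_l| = 3 > l = 2, violating −l ≤ m_l ≤ l.
(d) has |m_l| = 3 > l = 2, violating −l ≤ m_l ≤ l.
The remaining sets (b), (c), (e) satisfy all four rules.

(a) and (d)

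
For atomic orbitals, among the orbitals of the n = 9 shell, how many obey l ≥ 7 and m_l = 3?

2

With n = 9 the allowed l are 0, 1, …, 8.
Per l-value: l=7 → 1; l=8 → 1.
Total orbitals: 1 + 1 = 2.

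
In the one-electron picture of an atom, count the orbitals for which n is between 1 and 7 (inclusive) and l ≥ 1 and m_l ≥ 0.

77

For each n in the range, tally the orbitals obeying l ≥ 1 and m_l ≥ 0:
n=2 → 2; n=3 → 5; n=4 → 9; n=5 → 14; n=6 → 20; n=7 → 27.
Total orbitals: 2 + 5 + 9 + 14 + 20 + 27 = 77.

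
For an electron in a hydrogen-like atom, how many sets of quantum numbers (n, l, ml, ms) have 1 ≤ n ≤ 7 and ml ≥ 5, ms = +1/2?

Per-shell orbital counts meeting the constraint:
n=6 → 1; n=7 → 3.
Orbitals: 1 + 3 = 4. With ms fixed to +1/2 there is one state per orbital, so 4 states.

4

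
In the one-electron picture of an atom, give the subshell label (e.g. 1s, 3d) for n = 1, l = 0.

1s

l = 0 corresponds to the letter 's', so the subshell is 1s.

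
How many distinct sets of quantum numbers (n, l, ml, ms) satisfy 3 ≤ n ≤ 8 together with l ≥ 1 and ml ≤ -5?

Count contributing orbitals for each principal shell:
n=6 → 1; n=7 → 3; n=8 → 6.
Orbitals: 1 + 3 + 6 = 10. Including both spin states (ms = ±1/2) gives 2 × 10 = 20 states.

20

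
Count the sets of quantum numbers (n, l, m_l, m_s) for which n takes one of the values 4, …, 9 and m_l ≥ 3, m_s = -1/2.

Count contributing orbitals for each principal shell:
n=4 → 1; n=5 → 3; n=6 → 6; n=7 → 10; n=8 → 15; n=9 → 21.
Orbitals: 1 + 3 + 6 + 10 + 15 + 21 = 56. With m_s fixed to -1/2 there is one state per orbital, so 56 states.

56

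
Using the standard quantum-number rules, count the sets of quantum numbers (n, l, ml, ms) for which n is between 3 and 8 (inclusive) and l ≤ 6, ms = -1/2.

Treat each shell separately and count matching orbitals:
n=3 → 9; n=4 → 16; n=5 → 25; n=6 → 36; n=7 → 49; n=8 → 49.
Orbitals: 9 + 16 + 25 + 36 + 49 + 49 = 184. With ms fixed to -1/2 there is one state per orbital, so 184 states.

184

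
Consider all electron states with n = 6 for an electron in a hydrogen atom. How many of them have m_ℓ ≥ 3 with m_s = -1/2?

6

Orbitals with m_ℓ ≥ 3, by ℓ: ℓ=3 → 1; ℓ=4 → 2; ℓ=5 → 3.
Orbitals: 1 + 2 + 3 = 6. With m_s fixed to a single value there is one state per orbital, giving 6 states.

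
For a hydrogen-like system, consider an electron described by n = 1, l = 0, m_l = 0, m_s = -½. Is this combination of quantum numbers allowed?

Allowed

n = 1 is a positive integer. l = 0 satisfies 0 ≤ l ≤ n−1 = 0. m_l = 0 lies in the range −l … +l (here 0). m_s = -1/2 is one of ±1/2.
All four constraints are satisfied.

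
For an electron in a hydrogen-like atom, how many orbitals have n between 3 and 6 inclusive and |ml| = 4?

Per-shell orbital counts meeting the constraint:
n=5 → 2; n=6 → 4.
Total orbitals: 2 + 4 = 6.

6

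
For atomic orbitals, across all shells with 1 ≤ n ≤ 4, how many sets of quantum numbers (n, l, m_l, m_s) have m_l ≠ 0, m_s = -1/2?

20

Treat each shell separately and count matching orbitals:
n=2 → 2; n=3 → 6; n=4 → 12.
Orbitals: 2 + 6 + 12 = 20. With m_s fixed to -1/2 there is one state per orbital, so 20 states.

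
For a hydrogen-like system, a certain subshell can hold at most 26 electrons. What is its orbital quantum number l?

l = 6 (i)

2(2l+1) = 26 ⇒ 2l+1 = 13 ⇒ l = 6.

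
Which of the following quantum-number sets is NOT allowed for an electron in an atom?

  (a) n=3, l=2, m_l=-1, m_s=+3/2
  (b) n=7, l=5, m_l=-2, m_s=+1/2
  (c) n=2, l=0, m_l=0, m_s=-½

(a) has m_s = +3/2, but an electron's spin must be ±1/2.
The remaining sets (b), (c) satisfy all four rules.

(a)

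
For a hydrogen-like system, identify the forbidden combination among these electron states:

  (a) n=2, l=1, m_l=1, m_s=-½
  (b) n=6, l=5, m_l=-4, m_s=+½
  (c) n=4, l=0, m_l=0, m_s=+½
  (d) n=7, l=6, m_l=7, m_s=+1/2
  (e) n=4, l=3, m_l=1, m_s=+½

(d) has |m_l| = 7 > l = 6, violating −l ≤ m_l ≤ l.
The remaining sets (a), (b), (c), (e) satisfy all four rules.

(d)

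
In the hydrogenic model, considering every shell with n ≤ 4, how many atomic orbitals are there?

30

Total orbitals = 1² + 2² + 3² + 4² = 30.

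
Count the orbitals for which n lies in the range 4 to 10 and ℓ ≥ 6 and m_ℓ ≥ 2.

60

Work shell by shell — for each n, count the (ℓ, m_ℓ) pairs that satisfy ℓ ≥ 6 and m_ℓ ≥ 2:
n=7 → 5; n=8 → 11; n=9 → 18; n=10 → 26.
Total orbitals: 5 + 11 + 18 + 26 = 60.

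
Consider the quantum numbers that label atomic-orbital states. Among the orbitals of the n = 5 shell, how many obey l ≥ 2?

21

For n = 5, l ranges over 0 … 4.
Per l-value: l=2 → 5; l=3 → 7; l=4 → 9.
Total orbitals: 5 + 7 + 9 = 21.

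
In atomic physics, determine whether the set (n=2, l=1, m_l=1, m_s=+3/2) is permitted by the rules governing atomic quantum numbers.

The spin quantum number for an electron can only be m_s = +1/2 or −1/2; m_s = +3/2 is not one of those.

No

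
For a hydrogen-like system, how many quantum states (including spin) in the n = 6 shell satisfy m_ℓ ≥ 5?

For n = 6, ℓ ranges over 0 … 5.
The (ℓ, m_ℓ) pairs meeting m_ℓ ≥ 5 give: ℓ=5 → 1.
Orbitals: 1. Each orbital carries two spin states, so 1 × 2 = 2 states.

2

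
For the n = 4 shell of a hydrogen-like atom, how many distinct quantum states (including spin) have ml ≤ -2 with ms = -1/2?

3

With n = 4 the allowed l are 0, 1, …, 3.
Orbitals with ml ≤ -2, by l: l=2 → 1; l=3 → 2.
Orbitals: 1 + 2 = 3. With ms fixed to a single value there is one state per orbital, giving 3 states.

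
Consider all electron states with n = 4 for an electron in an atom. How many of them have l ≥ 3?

Contributions: l=3 → 7.
Orbitals: 7. Each orbital carries two spin states, so 7 × 2 = 14 states.

14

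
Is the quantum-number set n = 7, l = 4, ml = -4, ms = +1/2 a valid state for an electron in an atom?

Valid

n = 7 is a positive integer. l = 4 satisfies 0 ≤ l ≤ n−1 = 6. ml = -4 lies in the range −l … +l (here −4 … 4). ms = +1/2 is one of ±1/2.
All four constraints are satisfied.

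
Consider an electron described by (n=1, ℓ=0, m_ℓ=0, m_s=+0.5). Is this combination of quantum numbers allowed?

Valid

n = 1 is a positive integer. ℓ = 0 satisfies 0 ≤ ℓ ≤ n−1 = 0. m_ℓ = 0 lies in the range −ℓ … +ℓ (here 0). m_s = +1/2 is one of ±1/2.
All four constraints are satisfied.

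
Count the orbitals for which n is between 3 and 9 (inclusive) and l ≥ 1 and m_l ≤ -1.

For each n in the range, tally the orbitals obeying l ≥ 1 and m_l ≤ -1:
n=3 → 3; n=4 → 6; n=5 → 10; n=6 → 15; n=7 → 21; n=8 → 28; n=9 → 36.
Total orbitals: 3 + 6 + 10 + 15 + 21 + 28 + 36 = 119.

119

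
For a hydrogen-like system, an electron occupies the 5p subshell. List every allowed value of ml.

-1, 0, 1

The 5p subshell has l = 1, and ml takes every integer from −l to +l. With l = 1 that gives the 3 values -1, 0, 1.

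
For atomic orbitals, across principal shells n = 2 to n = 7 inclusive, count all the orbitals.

Shell n has n² orbitals: 2²=4 + 3²=9 + 4²=16 + 5²=25 + 6²=36 + 7²=49 = 139 orbitals.

139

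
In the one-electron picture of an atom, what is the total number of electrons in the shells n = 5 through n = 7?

220

Shell n has n² orbitals: 5²=25 + 6²=36 + 7²=49 = 110 orbitals.
Two spin states per orbital: 2 × 110 = 220 electrons.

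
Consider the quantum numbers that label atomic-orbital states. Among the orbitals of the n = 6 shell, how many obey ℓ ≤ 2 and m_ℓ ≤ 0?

For n = 6, ℓ ranges over 0 … 5.
The (ℓ, m_ℓ) pairs meeting ℓ ≤ 2 and m_ℓ ≤ 0 give: ℓ=0 → 1; ℓ=1 → 2; ℓ=2 → 3.
Total orbitals: 1 + 2 + 3 = 6.

6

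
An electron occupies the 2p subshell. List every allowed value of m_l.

-1, 0, 1

The 2p subshell has l = 1, and m_l takes every integer from −l to +l. With l = 1 that gives the 3 values -1, 0, 1.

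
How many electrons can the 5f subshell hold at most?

14

A subshell with ℓ = 3 has 2ℓ+1 = 7 orbitals, each holding 2 electrons (spin ±1/2), so 7 × 2 = 14.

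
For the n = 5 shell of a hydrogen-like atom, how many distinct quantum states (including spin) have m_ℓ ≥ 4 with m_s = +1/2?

With n = 5 the allowed ℓ are 0, 1, …, 4.
The (ℓ, m_ℓ) pairs meeting m_ℓ ≥ 4 give: ℓ=4 → 1.
Orbitals: 1. With m_s fixed to a single value there is one state per orbital, giving 1 state.

1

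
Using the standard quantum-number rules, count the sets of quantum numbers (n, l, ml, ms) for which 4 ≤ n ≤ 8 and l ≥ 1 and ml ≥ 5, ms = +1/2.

10

Treat each shell separately and count matching orbitals:
n=6 → 1; n=7 → 3; n=8 → 6.
Orbitals: 1 + 3 + 6 = 10. With ms fixed to +1/2 there is one state per orbital, so 10 states.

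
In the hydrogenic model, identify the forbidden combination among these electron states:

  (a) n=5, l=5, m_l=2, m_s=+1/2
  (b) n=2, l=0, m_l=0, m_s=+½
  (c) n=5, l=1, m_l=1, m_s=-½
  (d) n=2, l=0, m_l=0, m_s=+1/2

(a)

(a) has l = 5 ≥ n = 5, violating 0 ≤ l ≤ n−1.
The remaining sets (b), (c), (d) satisfy all four rules.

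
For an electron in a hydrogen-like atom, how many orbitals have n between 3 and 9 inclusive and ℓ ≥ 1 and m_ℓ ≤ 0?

154

Work shell by shell — for each n, count the (ℓ, m_ℓ) pairs that satisfy ℓ ≥ 1 and m_ℓ ≤ 0:
n=3 → 5; n=4 → 9; n=5 → 14; n=6 → 20; n=7 → 27; n=8 → 35; n=9 → 44.
Total orbitals: 5 + 9 + 14 + 20 + 27 + 35 + 44 = 154.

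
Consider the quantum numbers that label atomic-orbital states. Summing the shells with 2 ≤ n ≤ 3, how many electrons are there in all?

26

Shell n has n² orbitals: 2²=4 + 3²=9 = 13 orbitals.
Two spin states per orbital: 2 × 13 = 26 electrons.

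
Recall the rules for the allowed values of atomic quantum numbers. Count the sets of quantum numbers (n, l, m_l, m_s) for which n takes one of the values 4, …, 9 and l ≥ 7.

Count contributing orbitals for each principal shell:
n=8 → 15; n=9 → 32.
Orbitals: 15 + 32 = 47. Including both spin states (m_s = ±1/2) gives 2 × 47 = 94 states.

94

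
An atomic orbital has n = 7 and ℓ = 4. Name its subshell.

7g

ℓ = 4 corresponds to the letter 'g', so the subshell is 7g.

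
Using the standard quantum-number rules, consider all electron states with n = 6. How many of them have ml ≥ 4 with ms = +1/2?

3

The n = 6 shell has l = 0 through 5; check each.
Per l-value: l=4 → 1; l=5 → 2.
Orbitals: 1 + 2 = 3. With ms fixed to a single value there is one state per orbital, giving 3 states.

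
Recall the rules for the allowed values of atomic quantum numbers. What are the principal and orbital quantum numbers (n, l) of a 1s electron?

n = 1, l = 0

The leading integer gives n = 1; the letter 's' means l = 0.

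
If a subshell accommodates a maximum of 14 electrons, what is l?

2(2l+1) = 14 ⇒ 2l+1 = 7 ⇒ l = 3.

l = 3 (f)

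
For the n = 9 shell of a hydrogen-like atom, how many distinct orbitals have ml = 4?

5

With n = 9 the allowed l are 0, 1, …, 8.
Orbitals with ml = 4, by l: l=4 → 1; l=5 → 1; l=6 → 1; l=7 → 1; l=8 → 1.
Total orbitals: 1 + 1 + 1 + 1 + 1 = 5.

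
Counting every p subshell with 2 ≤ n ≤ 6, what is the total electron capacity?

A p subshell (ℓ = 1) exists for every n ≥ 2, so shells n = 2, 3, 4, 5, 6 each contribute one — 5 subshells.
Since each p subshell holds 2(2·1+1) = 6 electrons, the total is 5 × 6 = 30.

30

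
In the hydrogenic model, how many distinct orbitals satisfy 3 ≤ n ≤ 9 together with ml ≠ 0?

238

Per-shell orbital counts meeting the constraint:
n=3 → 6; n=4 → 12; n=5 → 20; n=6 → 30; n=7 → 42; n=8 → 56; n=9 → 72.
Total orbitals: 6 + 12 + 20 + 30 + 42 + 56 + 72 = 238.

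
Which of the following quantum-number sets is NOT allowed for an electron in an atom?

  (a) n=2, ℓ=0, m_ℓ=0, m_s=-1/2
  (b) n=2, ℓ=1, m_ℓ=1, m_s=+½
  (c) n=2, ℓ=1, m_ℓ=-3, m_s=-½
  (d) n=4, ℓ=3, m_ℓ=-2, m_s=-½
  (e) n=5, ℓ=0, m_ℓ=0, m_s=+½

(c) has |m_ℓ| = 3 > ℓ = 1, violating −ℓ ≤ m_ℓ ≤ ℓ.
The remaining sets (a), (b), (d), (e) satisfy all four rules.

(c)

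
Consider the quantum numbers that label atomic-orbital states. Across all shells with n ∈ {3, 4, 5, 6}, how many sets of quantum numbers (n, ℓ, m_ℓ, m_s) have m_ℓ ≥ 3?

Work shell by shell — for each n, count the (ℓ, m_ℓ) pairs that satisfy m_ℓ ≥ 3:
n=4 → 1; n=5 → 3; n=6 → 6.
Orbitals: 1 + 3 + 6 = 10. Including both spin states (m_s = ±1/2) gives 2 × 10 = 20 states.

20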